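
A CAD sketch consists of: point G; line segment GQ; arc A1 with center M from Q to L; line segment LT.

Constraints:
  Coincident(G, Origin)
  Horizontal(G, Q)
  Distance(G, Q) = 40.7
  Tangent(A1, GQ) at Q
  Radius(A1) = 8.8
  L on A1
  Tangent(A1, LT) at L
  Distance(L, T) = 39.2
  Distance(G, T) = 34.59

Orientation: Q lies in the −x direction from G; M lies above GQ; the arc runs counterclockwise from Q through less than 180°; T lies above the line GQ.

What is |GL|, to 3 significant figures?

34.1

G is at the origin; G and Q share the same y with |GQ| = 40.7 and Q on the −x side, so Q = (-40.7, 0.00). Tangency of A1 to GQ means the radius MQ is perpendicular to GQ, so M = Q + (0, 8.8) = (-40.7, 8.80). Since ML ⟂ LT (tangency), |MT| = √(8.8² + 39.2²) = 40.2 regardless of where L sits on A1. So T lies on both circle(G, 34.59) and circle(M, 40.2); the above-GQ intersection is T = (-8.95, 33.4). L is the foot of the tangent from T: L = (-33.9, 3.19).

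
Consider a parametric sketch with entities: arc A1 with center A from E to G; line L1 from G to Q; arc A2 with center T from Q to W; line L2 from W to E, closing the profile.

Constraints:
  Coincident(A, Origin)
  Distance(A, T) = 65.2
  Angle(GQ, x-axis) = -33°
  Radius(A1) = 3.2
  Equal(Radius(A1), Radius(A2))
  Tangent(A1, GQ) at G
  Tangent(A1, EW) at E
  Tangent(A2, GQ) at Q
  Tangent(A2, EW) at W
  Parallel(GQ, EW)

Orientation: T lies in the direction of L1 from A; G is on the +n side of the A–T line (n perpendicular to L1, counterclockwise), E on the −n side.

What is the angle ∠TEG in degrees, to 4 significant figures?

87.19°

The slot axis is L1's direction at -33.0°, so u = (cos -33.0°, sin -33.0°) = (0.8387, -0.5446) and n = (−sin -33.0°, cos -33.0°) = (0.5446, 0.8387). A is at the origin and T lies 65.2 along u from A, so T = 65.2·u = (54.68, -35.51). Tangency of A1 to both parallel lines with radius 3.2 puts G and E at A ± 3.2·n: G = (1.743, 2.684), E = (-1.743, -2.684). Then cos ∠TEG = ET·EG / (|ET||EG|), giving 87.19°.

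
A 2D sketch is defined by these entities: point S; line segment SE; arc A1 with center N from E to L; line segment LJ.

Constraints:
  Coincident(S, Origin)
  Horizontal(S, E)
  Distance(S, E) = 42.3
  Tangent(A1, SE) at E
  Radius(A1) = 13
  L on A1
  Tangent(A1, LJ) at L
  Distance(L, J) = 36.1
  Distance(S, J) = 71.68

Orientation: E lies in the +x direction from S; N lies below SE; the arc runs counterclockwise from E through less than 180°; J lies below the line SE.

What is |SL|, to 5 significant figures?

37.250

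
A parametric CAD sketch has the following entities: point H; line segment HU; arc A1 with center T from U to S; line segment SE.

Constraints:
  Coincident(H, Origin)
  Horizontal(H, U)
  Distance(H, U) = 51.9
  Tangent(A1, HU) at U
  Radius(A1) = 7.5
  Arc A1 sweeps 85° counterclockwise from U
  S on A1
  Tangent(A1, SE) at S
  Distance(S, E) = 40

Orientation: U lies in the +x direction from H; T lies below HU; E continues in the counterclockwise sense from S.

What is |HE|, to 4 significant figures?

62.10

H is at the origin; H and U share the same y with |HU| = 51.9 and U on the +x side, so U = (51.90, 0.000). Since A1 is tangent to HU there, TU ⟂ HU, so T = U + (0, -7.5) = (51.90, -7.500). On A1, U sits at bearing 90° from T; an 85° counterclockwise sweep puts S at bearing 175°, so S = T + 7.5·(cos 175°, sin 175°) = (44.43, -6.846). The tangent condition forces TS to be normal to SE, so SE runs along (−sin 175°, cos 175°); with |SE| = 40.0, E = (40.94, -46.69). Then |HE| = |E − H| = 62.10.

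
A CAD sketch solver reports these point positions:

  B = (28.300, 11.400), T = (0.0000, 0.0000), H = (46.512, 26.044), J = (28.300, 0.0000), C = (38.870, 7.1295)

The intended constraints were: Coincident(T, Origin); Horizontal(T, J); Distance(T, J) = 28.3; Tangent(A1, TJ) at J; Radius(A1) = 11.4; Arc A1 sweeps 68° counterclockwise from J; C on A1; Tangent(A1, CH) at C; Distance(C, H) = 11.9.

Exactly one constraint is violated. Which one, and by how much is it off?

Distance(C, H) = 11.9 — off by 8.50.

T = (0.00, 0.00) ✓; T.y = 0.00, J.y = 0.00 ✓; |TJ| = 28.30 ✓; ∠(BJ, JT) = 90.00° ✓; |BJ| = 11.40 ✓; bearing(B→C) − bearing(B→J) = 68.00° ✓; |BC| = 11.40 ✓; ∠(BC, CH) = 90.00° ✓; |CH| = 20.40 ✗.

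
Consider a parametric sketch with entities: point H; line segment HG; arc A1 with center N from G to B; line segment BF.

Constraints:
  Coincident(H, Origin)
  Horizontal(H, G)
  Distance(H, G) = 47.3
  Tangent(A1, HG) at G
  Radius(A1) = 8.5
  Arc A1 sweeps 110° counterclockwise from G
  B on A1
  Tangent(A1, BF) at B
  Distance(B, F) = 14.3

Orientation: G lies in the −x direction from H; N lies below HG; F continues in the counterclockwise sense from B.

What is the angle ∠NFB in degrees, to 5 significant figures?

30.727°

On A1, G sits at bearing 90° from N; a 110° counterclockwise sweep puts B at bearing 200°, so B = N + 8.5·(cos 200°, sin 200°) = (-55.287, -11.407). Since A1 is tangent to BF there, NB ⟂ BF, so BF runs along (−sin 200°, cos 200°); with |BF| = 14.3, F = (-50.396, -24.845). Then cos ∠NFB = FN·FB / (|FN||FB|), giving 30.727°.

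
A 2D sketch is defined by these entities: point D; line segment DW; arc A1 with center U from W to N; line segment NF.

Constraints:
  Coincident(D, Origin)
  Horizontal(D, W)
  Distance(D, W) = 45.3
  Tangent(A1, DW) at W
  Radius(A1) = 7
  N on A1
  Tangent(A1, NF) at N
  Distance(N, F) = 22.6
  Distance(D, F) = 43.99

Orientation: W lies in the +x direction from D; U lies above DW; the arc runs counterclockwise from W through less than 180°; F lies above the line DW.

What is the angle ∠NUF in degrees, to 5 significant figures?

72.790°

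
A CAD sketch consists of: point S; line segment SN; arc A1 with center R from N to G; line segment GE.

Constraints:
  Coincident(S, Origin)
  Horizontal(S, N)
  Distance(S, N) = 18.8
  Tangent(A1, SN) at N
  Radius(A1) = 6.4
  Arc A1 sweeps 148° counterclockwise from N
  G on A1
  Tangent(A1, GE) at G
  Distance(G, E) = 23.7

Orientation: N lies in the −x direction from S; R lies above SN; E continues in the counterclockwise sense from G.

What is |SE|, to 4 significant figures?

43.08

S is at the origin; S and N share the same y with |SN| = 18.8 and N on the −x side, so N = (-18.80, 0.000). A1 meets SN tangentially, so RN is at right angles to SN, so R = N + (0, 6.4) = (-18.80, 6.400). On A1, N sits at bearing -90° from R; a 148° counterclockwise sweep puts G at bearing 58°, so G = R + 6.4·(cos 58°, sin 58°) = (-15.41, 11.83). Since A1 is tangent to GE there, RG ⟂ GE, so GE runs along (−sin 58°, cos 58°); with |GE| = 23.7, E = (-35.51, 24.39). Then |SE| = |E − S| = 43.08.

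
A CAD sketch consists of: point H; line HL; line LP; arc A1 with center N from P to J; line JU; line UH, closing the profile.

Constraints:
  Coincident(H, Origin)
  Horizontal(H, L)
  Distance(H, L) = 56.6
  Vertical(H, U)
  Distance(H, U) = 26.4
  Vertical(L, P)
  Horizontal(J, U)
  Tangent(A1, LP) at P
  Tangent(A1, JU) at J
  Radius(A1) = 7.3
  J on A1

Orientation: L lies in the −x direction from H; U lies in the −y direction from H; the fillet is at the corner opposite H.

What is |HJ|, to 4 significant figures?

55.92

H is at the origin; HL is horizontal with |HL| = 56.6 and L on the −x side, so L = (-56.60, 0.000). HU is vertical with |HU| = 26.4 and U on the −y side, so U = (0.000, -26.40). The virtual corner opposite H is at (-56.60, -26.40). Tangency of A1 to LP means the radius NP is perpendicular to LP and since A1 is tangent to JU there, NJ ⟂ JU, with radius 7.3, so the center N sits 7.3 in from both sides at N = (-49.30, -19.10). That places the tangent points at P = (-56.60, -19.10) on LP and J = (-49.30, -26.40) on JU. Then |HJ| = |J − H| = 55.92.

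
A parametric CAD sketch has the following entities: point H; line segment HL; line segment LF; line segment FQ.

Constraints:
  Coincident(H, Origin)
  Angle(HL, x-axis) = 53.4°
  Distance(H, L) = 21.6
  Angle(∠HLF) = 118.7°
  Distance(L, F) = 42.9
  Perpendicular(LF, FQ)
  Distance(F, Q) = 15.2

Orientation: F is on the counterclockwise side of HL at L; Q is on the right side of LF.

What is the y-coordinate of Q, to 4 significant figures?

62.67

H is at the origin; HL runs at 53.4° with length 21.6, so L = 21.6·(cos 53.4°, sin 53.4°) = (12.88, 17.34). ∠HLF = 118.7°, so LF runs at 53.4° + (180° − 118.7°) = 114.7° from the x-axis; with |LF| = 42.9, F = L + 42.9·(cos 114.7°, sin 114.7°) = (-5.048, 56.32). LF ⟂ FQ; with |FQ| = 15.2 on the right of LF, Q = F + 15.2·(0.9085, 0.4179) = (8.761, 62.67). So Q.y = 62.67.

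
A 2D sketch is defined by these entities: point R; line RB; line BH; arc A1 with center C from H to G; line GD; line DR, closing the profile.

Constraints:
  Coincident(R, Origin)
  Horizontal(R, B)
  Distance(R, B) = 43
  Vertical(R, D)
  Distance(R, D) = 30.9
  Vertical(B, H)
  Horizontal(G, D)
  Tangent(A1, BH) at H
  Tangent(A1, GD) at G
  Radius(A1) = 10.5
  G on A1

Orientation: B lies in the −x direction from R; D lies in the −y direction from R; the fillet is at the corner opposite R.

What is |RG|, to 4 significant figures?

44.84

R is at the origin; R and B share the same y with |RB| = 43.0 and B on the −x side, so B = (-43.00, 0.000). R and D share the same x with |RD| = 30.9 and D on the −y side, so D = (0.000, -30.90). The virtual corner opposite R is at (-43.00, -30.90). Tangency of A1 to BH means the radius CH is perpendicular to BH and the tangent condition forces CG to be normal to GD, with radius 10.5, so the center C sits 10.5 in from both sides at C = (-32.50, -20.40). That places the tangent points at H = (-43.00, -20.40) on BH and G = (-32.50, -30.90) on GD. Then |RG| = |G − R| = 44.84.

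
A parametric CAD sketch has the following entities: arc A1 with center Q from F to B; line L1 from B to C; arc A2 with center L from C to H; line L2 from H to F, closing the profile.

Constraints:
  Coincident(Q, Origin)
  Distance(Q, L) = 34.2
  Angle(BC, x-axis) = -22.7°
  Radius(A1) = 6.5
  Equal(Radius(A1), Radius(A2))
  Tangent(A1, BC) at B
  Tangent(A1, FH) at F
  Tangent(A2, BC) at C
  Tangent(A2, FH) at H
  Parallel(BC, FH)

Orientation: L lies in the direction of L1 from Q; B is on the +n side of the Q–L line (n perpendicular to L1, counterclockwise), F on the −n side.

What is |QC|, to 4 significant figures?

34.81

Tangency of A1 to both parallel lines with radius 6.5 puts B and F at Q ± 6.5·n: B = (2.508, 5.996), F = (-2.508, -5.996). Equal radii place C and H the same way about L: C = L + 6.5·n = (34.06, -7.201), H = L − 6.5·n = (29.04, -19.19). Then |QC| = |C − Q| = 34.81.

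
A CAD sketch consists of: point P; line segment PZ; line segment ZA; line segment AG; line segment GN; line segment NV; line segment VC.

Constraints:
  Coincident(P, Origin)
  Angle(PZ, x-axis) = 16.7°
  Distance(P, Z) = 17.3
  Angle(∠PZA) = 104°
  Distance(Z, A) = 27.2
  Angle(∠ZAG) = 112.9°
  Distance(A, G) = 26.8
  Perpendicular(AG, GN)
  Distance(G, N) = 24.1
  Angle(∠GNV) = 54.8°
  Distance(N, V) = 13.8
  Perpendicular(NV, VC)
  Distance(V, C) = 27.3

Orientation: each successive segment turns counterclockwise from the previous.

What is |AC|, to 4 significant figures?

31.86

P is at the origin; PZ runs at 16.7° with length 17.3, so Z = (16.57, 4.971). ∠PZA = 104.0° gives ZA at 92.70° from the x-axis; with |ZA| = 27.2, A = (15.29, 32.14). ∠ZAG = 112.9° gives AG at 159.8° from the x-axis; with |AG| = 26.8, G = (-9.863, 41.40). AG ⟂ GN, so GN runs at -110.2°; with |GN| = 24.1, N = (-18.18, 18.78). ∠GNV = 54.8° gives NV at 15.00° from the x-axis; with |NV| = 13.8, V = (-4.854, 22.35). The perpendicularity gives VC at right angles to NV, so VC runs at 105.0°; with |VC| = 27.3, C = (-11.92, 48.72). Then |AC| = |C − A| = 31.86.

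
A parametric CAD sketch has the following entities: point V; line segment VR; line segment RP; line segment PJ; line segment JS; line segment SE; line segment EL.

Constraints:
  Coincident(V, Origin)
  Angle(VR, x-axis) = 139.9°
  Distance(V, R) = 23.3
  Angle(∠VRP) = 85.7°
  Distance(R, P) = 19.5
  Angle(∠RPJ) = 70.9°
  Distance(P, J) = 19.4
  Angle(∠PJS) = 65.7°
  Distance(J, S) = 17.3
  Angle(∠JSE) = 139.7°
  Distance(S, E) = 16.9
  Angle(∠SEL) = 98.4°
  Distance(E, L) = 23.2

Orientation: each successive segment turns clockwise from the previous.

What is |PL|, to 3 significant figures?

16.3

V is at the origin; VR runs at 139.9° with length 23.3, so R = (-17.8, 15.0). ∠VRP = 85.7° gives RP at 45.6° from the x-axis; with |RP| = 19.5, P = (-4.18, 28.9). ∠RPJ = 70.9° gives PJ at -63.5° from the x-axis; with |PJ| = 19.4, J = (4.48, 11.6). ∠PJS = 65.7° gives JS at -178° from the x-axis; with |JS| = 17.3, S = (-12.8, 10.9). ∠JSE = 139.7° gives SE at 142° from the x-axis; with |SE| = 16.9, E = (-26.1, 21.3). ∠SEL = 98.4° gives EL at 60.3° from the x-axis; with |EL| = 23.2, L = (-14.6, 41.5). Then |PL| = |L − P| = 16.3.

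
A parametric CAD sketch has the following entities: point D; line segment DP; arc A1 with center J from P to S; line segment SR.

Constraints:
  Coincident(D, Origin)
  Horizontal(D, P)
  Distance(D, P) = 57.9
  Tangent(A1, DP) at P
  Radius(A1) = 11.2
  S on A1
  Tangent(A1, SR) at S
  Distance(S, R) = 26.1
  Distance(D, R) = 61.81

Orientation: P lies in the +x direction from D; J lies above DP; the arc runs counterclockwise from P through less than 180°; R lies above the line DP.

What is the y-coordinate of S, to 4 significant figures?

18.71

D is at the origin; DP is horizontal with |DP| = 57.9 and P on the +x side, so P = (57.90, 0.000). Since A1 is tangent to DP there, JP ⟂ DP, so J = P + (0, 11.2) = (57.90, 11.20). Since JS ⟂ SR (tangency), |JR| = √(11.2² + 26.1²) = 28.40 regardless of where S sits on A1. So R lies on both circle(D, 61.81) and circle(J, 28.40); the above-DP intersection is R = (48.70, 38.07). S is the foot of the tangent from R: S = (66.21, 18.71).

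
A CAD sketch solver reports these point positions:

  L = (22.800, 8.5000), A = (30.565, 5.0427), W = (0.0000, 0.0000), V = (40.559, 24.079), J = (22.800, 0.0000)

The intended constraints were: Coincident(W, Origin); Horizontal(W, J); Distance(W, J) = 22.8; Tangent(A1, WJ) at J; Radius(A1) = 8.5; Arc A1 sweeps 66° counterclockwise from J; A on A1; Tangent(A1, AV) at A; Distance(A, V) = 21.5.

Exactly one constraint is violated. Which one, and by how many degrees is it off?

Tangent(A1, AV) at A — off by 3.70°.

W = (0.00, 0.00) ✓; W.y = 0.00, J.y = 0.00 ✓; |WJ| = 22.80 ✓; ∠(LJ, JW) = 90.00° ✓; |LJ| = 8.500 ✓; bearing(L→A) − bearing(L→J) = 66.00° ✓; |LA| = 8.500 ✓; ∠(LA, AV) = 93.70° ✗; |AV| = 21.50 ✓.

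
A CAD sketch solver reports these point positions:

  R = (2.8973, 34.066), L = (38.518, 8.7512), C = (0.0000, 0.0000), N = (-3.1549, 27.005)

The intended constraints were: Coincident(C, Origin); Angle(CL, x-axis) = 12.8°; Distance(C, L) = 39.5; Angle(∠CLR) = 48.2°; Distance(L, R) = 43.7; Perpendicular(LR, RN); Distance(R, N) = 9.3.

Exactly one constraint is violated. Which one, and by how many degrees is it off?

Perpendicular(LR, RN) — off by 5.20°.

C = (0.00, 0.00) ✓; CL at 12.80° ✓; |CL| = 39.50 ✓; ∠CLR = 48.20° ✓; |LR| = 43.70 ✓; ∠(LR, RN) = 84.80° ✗; |RN| = 9.300 ✓.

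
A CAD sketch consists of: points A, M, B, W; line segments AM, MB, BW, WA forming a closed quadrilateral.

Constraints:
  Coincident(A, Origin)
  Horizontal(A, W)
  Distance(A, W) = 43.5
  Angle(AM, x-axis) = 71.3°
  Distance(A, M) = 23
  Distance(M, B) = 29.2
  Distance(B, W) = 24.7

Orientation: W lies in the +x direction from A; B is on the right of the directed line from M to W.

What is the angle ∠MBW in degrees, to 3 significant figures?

103°

Checks: |MB| = 29.20 ✓; |BW| = 24.70 ✓.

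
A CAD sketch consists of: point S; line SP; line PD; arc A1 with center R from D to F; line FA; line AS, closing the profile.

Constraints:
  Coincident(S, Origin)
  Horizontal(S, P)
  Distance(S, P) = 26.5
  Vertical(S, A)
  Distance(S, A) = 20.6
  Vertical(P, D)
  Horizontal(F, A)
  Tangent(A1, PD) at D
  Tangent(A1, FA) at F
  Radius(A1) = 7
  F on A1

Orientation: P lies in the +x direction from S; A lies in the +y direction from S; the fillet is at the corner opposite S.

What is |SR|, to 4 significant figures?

23.77

SA is vertical with |SA| = 20.6 and A on the +y side, so A = (0.000, 20.60). The virtual corner opposite S is at (26.50, 20.60). Since A1 is tangent to PD there, RD ⟂ PD and A1 meets FA tangentially, so RF is at right angles to FA, with radius 7.0, so the center R sits 7.0 in from both sides at R = (19.50, 13.60). Then |SR| = |R − S| = 23.77.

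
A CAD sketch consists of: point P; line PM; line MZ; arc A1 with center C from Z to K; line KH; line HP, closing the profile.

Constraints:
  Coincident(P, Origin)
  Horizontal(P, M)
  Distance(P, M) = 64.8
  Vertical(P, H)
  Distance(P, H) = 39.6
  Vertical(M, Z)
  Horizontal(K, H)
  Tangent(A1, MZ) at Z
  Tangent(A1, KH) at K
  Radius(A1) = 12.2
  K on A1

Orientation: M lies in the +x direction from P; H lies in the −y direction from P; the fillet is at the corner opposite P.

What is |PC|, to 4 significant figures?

59.31

P is at the origin; P and M share the same y with |PM| = 64.8 and M on the +x side, so M = (64.80, 0.000). PH is vertical with |PH| = 39.6 and H on the −y side, so H = (0.000, -39.60). The virtual corner opposite P is at (64.80, -39.60). Since A1 is tangent to MZ there, CZ ⟂ MZ and since A1 is tangent to KH there, CK ⟂ KH, with radius 12.2, so the center C sits 12.2 in from both sides at C = (52.60, -27.40). Then |PC| = |C − P| = 59.31.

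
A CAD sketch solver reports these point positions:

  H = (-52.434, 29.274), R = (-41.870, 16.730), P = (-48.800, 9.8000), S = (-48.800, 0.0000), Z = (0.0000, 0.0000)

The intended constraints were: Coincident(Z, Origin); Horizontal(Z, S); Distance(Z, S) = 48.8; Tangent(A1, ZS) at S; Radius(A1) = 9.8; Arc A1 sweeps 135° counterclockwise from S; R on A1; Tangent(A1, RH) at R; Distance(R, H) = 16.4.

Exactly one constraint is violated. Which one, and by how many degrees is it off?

Tangent(A1, RH) at R — off by 4.90°.

Z = (0.00, 0.00) ✓; Z.y = 0.00, S.y = 0.00 ✓; |ZS| = 48.80 ✓; ∠(PS, SZ) = 90.00° ✓; |PS| = 9.800 ✓; bearing(P→R) − bearing(P→S) = 135.0° ✓; |PR| = 9.800 ✓; ∠(PR, RH) = 94.90° ✗; |RH| = 16.40 ✓.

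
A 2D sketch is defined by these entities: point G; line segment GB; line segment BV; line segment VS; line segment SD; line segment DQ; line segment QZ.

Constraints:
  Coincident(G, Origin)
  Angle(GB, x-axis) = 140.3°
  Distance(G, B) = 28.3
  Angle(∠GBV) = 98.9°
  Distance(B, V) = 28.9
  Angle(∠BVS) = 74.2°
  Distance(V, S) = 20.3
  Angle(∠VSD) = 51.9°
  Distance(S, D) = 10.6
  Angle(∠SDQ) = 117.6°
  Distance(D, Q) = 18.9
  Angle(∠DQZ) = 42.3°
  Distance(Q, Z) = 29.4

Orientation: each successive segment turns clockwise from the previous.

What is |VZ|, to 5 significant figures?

22.777

G is at the origin; GB runs at 140.3° with length 28.3, so B = (-21.774, 18.077). ∠GBV = 98.9° gives BV at 59.200° from the x-axis; with |BV| = 28.9, V = (-6.9760, 42.901). ∠BVS = 74.2° gives VS at -46.600° from the x-axis; with |VS| = 20.3, S = (6.9719, 28.152). ∠VSD = 51.9° gives SD at -174.70° from the x-axis; with |SD| = 10.6, D = (-3.5828, 27.172). ∠SDQ = 117.6° gives DQ at 122.90° from the x-axis; with |DQ| = 18.9, Q = (-13.849, 43.041). ∠DQZ = 42.3° gives QZ at -14.800° from the x-axis; with |QZ| = 29.4, Z = (14.576, 35.531). Then |VZ| = |Z − V| = 22.777.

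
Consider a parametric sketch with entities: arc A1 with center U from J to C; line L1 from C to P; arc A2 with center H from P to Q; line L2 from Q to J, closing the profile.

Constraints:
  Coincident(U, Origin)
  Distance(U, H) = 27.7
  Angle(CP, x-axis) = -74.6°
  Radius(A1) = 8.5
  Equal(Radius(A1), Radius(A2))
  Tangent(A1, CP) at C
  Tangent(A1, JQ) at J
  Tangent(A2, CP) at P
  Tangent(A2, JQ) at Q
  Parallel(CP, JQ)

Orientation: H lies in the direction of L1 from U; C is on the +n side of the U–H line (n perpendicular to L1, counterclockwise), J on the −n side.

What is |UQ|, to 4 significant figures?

28.97

The slot axis is L1's direction at -74.6°, so u = (cos -74.6°, sin -74.6°) = (0.2656, -0.9641) and n = (−sin -74.6°, cos -74.6°) = (0.9641, 0.2656). U is at the origin and H lies 27.7 along u from U, so H = 27.7·u = (7.356, -26.71). Tangency of A1 to both parallel lines with radius 8.5 puts C and J at U ± 8.5·n: C = (8.195, 2.257), J = (-8.195, -2.257). Equal radii place P and Q the same way about H: P = H + 8.5·n = (15.55, -24.45), Q = H − 8.5·n = (-0.8389, -28.96). Then |UQ| = |Q − U| = 28.97.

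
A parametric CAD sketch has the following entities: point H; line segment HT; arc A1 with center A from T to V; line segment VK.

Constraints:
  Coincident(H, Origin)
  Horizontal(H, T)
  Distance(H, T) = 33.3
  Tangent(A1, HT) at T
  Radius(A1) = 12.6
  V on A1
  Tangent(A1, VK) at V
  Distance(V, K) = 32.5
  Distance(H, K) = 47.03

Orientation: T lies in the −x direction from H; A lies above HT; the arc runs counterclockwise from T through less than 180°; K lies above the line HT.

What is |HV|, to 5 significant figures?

23.653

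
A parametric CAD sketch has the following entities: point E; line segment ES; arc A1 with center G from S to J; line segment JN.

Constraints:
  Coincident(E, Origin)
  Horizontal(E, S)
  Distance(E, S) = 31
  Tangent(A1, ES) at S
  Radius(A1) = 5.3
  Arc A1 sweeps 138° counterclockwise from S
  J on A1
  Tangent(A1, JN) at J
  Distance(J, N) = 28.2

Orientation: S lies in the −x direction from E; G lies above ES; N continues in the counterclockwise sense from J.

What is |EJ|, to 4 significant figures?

28.97

E is at the origin; E and S share the same y with |ES| = 31.0 and S on the −x side, so S = (-31.00, 0.000). The tangent condition forces GS to be normal to ES, so G = S + (0, 5.3) = (-31.00, 5.300). On A1, S sits at bearing -90° from G; a 138° counterclockwise sweep puts J at bearing 48°, so J = G + 5.3·(cos 48°, sin 48°) = (-27.45, 9.239). Then |EJ| = |J − E| = 28.97.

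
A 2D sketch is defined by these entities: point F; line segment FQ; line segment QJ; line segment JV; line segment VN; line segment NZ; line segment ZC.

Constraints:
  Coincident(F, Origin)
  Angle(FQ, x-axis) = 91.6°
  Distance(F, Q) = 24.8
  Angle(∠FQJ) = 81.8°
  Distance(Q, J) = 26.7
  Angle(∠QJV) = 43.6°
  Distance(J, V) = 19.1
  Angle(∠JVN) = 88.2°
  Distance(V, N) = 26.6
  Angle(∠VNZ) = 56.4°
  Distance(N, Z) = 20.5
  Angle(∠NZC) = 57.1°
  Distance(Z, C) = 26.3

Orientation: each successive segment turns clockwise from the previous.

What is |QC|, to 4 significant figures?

14.98

F is at the origin; FQ runs at 91.6° with length 24.8, so Q = (-0.6925, 24.79). ∠FQJ = 81.8° gives QJ at -6.600° from the x-axis; with |QJ| = 26.7, J = (25.83, 21.72). ∠QJV = 43.6° gives JV at -143.0° from the x-axis; with |JV| = 19.1, V = (10.58, 10.23). ∠JVN = 88.2° gives VN at 125.2° from the x-axis; with |VN| = 26.6, N = (-4.756, 31.96). ∠VNZ = 56.4° gives NZ at 1.600° from the x-axis; with |NZ| = 20.5, Z = (15.74, 32.54). ∠NZC = 57.1° gives ZC at -121.3° from the x-axis; with |ZC| = 26.3, C = (2.072, 10.06). Then |QC| = |C − Q| = 14.98.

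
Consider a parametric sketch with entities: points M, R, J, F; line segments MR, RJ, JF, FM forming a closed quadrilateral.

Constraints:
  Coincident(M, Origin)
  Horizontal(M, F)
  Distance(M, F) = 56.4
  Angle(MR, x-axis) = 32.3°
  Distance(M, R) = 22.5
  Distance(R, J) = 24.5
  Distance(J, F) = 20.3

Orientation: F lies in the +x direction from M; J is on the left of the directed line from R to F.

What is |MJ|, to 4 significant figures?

45.96

Checks: |RJ| = 24.50 ✓; |JF| = 20.30 ✓.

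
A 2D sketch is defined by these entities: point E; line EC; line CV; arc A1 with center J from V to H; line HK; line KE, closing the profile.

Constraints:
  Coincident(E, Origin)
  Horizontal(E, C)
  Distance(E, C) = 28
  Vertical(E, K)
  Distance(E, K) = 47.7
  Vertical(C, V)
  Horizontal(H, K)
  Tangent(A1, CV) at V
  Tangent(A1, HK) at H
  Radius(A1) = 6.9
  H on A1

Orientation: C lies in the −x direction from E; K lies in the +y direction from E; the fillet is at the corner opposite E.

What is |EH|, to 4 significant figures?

52.16

The virtual corner opposite E is at (-28.00, 47.70). Tangency of A1 to CV means the radius JV is perpendicular to CV and A1 meets HK tangentially, so JH is at right angles to HK, with radius 6.9, so the center J sits 6.9 in from both sides at J = (-21.10, 40.80). That places the tangent points at V = (-28.00, 40.80) on CV and H = (-21.10, 47.70) on HK. Then |EH| = |H − E| = 52.16.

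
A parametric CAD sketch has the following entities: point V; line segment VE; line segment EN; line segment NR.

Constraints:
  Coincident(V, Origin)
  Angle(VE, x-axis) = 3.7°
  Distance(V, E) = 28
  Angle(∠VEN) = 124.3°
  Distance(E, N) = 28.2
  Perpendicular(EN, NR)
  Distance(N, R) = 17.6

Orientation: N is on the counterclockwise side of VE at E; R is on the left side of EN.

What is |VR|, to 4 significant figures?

44.33

V is at the origin; VE runs at 3.7° with length 28.0, so E = 28.0·(cos 3.7°, sin 3.7°) = (27.94, 1.807). ∠VEN = 124.3°, so EN runs at 3.7° + (180° − 124.3°) = 59.40° from the x-axis; with |EN| = 28.2, N = E + 28.2·(cos 59.40°, sin 59.40°) = (42.30, 26.08). EN is perpendicular to NR; with |NR| = 17.6 on the left of EN, R = N + 17.6·(-0.8607, 0.5090) = (27.15, 35.04). Then |VR| = |R − V| = 44.33.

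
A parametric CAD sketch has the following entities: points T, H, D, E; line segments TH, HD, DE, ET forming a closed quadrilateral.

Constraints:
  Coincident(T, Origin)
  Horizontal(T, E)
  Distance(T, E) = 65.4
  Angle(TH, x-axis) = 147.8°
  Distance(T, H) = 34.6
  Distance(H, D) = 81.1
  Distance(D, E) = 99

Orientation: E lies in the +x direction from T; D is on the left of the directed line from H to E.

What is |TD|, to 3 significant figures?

87.2

T is at the origin; TE is horizontal with |TE| = 65.4 and E in +x, so E = (65.4, 0). TH runs at 147.8° with |TH| = 34.6, so H = (-29.3, 18.4). D is determined by |HD| = 81.1 and |DE| = 99.0 together: it lies at the intersection of circle(H, 81.1) and circle(E, 99.0). With |HE| = 96.5, the foot of the radical line on HE is 31.5 from H and the perpendicular offset is √(81.1² − 31.5²) = 74.7. Taking the left-of-HE solution: D = (15.9, 85.8).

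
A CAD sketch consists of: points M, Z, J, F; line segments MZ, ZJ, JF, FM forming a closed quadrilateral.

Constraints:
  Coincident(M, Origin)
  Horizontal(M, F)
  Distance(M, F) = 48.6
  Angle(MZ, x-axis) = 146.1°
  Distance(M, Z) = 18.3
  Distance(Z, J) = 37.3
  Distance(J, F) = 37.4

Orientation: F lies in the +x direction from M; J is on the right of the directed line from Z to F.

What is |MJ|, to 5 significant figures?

19.157

M is at the origin; MF is horizontal with |MF| = 48.6 and F in +x, so F = (48.6, 0). MZ runs at 146.1° with |MZ| = 18.3, so Z = (-15.189, 10.207). J is determined by |ZJ| = 37.3 and |JF| = 37.4 together: it lies at the intersection of circle(Z, 37.3) and circle(F, 37.4). With |ZF| = 64.601, the foot of the radical line on ZF is 32.243 from Z and the perpendicular offset is √(37.3² − 32.243²) = 18.754. Taking the right-of-ZF solution: J = (13.685, -13.406).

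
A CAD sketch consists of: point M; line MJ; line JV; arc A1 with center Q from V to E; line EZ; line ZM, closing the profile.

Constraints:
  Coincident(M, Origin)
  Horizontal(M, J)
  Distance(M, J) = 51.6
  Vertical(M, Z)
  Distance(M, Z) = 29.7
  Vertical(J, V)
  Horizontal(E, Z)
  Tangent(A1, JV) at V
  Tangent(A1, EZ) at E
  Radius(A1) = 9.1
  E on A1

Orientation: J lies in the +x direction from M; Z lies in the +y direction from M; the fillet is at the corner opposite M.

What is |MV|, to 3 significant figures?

55.6

M is at the origin; MJ is horizontal with |MJ| = 51.6 and J on the +x side, so J = (51.6, 0.00). M and Z share the same x with |MZ| = 29.7 and Z on the +y side, so Z = (0.00, 29.7). The virtual corner opposite M is at (51.6, 29.7). Tangency of A1 to JV means the radius QV is perpendicular to JV and the tangent condition forces QE to be normal to EZ, with radius 9.1, so the center Q sits 9.1 in from both sides at Q = (42.5, 20.6). That places the tangent points at V = (51.6, 20.6) on JV and E = (42.5, 29.7) on EZ. Then |MV| = |V − M| = 55.6.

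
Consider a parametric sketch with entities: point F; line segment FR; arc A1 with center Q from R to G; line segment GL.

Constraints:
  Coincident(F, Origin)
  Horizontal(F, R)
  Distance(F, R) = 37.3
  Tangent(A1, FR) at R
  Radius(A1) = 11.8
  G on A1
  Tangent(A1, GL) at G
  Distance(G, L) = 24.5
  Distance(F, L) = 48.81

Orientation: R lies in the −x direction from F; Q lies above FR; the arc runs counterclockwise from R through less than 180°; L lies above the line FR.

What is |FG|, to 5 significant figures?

29.330

F is at the origin; FR is horizontal with |FR| = 37.3 and R on the −x side, so R = (-37.300, 0.0000). A1 meets FR tangentially, so QR is at right angles to FR, so Q = R + (0, 11.8) = (-37.300, 11.800). Since QG ⟂ GL (tangency), |QL| = √(11.8² + 24.5²) = 27.194 regardless of where G sits on A1. So L lies on both circle(F, 48.81) and circle(Q, 27.194); the above-FR intersection is L = (-30.479, 38.124). G is the foot of the tangent from L: G = (-25.724, 14.090).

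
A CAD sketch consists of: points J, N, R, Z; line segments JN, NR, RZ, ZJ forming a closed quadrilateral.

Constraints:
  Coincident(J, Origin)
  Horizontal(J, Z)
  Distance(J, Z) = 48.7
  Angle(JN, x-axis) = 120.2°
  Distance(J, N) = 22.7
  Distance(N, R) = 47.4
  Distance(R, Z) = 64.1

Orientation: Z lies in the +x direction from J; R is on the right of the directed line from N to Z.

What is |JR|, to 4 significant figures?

29.18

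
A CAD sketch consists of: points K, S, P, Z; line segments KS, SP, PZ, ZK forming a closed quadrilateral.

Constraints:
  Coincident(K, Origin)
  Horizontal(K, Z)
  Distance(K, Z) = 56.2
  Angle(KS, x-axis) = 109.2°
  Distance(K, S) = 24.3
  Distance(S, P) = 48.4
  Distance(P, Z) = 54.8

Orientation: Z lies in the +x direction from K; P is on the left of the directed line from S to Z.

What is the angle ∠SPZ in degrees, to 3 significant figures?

82.4°

K is at the origin; KZ is horizontal with |KZ| = 56.2 and Z in +x, so Z = (56.2, 0). KS runs at 109.2° with |KS| = 24.3, so S = (-7.99, 22.9). P is determined by |SP| = 48.4 and |PZ| = 54.8 together: it lies at the intersection of circle(S, 48.4) and circle(Z, 54.8). With |SZ| = 68.2, the foot of the radical line on SZ is 29.2 from S and the perpendicular offset is √(48.4² − 29.2²) = 38.6. Taking the left-of-SZ solution: P = (32.5, 49.4).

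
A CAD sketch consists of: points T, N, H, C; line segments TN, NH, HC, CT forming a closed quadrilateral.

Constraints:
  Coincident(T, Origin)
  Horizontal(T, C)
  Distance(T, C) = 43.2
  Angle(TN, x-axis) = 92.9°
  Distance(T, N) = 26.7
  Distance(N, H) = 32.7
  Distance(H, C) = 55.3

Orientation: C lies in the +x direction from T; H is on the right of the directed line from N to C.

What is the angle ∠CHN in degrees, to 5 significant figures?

66.683°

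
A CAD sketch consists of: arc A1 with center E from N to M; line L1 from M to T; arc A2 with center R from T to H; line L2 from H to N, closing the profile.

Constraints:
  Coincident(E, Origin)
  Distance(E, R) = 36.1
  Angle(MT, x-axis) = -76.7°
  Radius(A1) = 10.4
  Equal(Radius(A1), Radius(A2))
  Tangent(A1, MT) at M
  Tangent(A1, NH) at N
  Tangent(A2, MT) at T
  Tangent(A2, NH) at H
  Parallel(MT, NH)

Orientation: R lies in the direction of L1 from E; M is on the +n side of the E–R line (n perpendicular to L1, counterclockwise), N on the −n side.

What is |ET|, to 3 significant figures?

37.6

The slot axis is L1's direction at -76.7°, so u = (cos -76.7°, sin -76.7°) = (0.230, -0.973) and n = (−sin -76.7°, cos -76.7°) = (0.973, 0.230). E is at the origin and R lies 36.1 along u from E, so R = 36.1·u = (8.30, -35.1). Tangency of A1 to both parallel lines with radius 10.4 puts M and N at E ± 10.4·n: M = (10.1, 2.39), N = (-10.1, -2.39). Equal radii place T and H the same way about R: T = R + 10.4·n = (18.4, -32.7), H = R − 10.4·n = (-1.82, -37.5). Then |ET| = |T − E| = 37.6.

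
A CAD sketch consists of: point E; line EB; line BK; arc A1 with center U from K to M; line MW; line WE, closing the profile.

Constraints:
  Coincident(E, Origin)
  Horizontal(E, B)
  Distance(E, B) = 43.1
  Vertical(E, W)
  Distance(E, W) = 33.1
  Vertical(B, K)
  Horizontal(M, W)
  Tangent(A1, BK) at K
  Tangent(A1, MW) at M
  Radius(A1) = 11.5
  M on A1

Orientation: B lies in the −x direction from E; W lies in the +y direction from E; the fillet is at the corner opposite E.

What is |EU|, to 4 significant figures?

38.28

EW is vertical with |EW| = 33.1 and W on the +y side, so W = (0.000, 33.10). The virtual corner opposite E is at (-43.10, 33.10). The tangent condition forces UK to be normal to BK and the tangent condition forces UM to be normal to MW, with radius 11.5, so the center U sits 11.5 in from both sides at U = (-31.60, 21.60). Then |EU| = |U − E| = 38.28.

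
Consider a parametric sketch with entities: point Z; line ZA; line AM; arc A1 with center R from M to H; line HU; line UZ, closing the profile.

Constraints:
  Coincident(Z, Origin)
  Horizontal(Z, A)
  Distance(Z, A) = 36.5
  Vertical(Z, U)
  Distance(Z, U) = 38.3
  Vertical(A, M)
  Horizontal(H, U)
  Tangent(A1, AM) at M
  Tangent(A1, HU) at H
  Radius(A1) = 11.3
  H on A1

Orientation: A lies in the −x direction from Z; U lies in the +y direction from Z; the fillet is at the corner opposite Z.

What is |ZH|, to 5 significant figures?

45.847

Z is at the origin; ZA is horizontal with |ZA| = 36.5 and A on the −x side, so A = (-36.500, 0.0000). Z and U share the same x with |ZU| = 38.3 and U on the +y side, so U = (0.0000, 38.300). The virtual corner opposite Z is at (-36.500, 38.300). A1 meets AM tangentially, so RM is at right angles to AM and tangency of A1 to HU means the radius RH is perpendicular to HU, with radius 11.3, so the center R sits 11.3 in from both sides at R = (-25.200, 27.000). That places the tangent points at M = (-36.500, 27.000) on AM and H = (-25.200, 38.300) on HU. Then |ZH| = |H − Z| = 45.847.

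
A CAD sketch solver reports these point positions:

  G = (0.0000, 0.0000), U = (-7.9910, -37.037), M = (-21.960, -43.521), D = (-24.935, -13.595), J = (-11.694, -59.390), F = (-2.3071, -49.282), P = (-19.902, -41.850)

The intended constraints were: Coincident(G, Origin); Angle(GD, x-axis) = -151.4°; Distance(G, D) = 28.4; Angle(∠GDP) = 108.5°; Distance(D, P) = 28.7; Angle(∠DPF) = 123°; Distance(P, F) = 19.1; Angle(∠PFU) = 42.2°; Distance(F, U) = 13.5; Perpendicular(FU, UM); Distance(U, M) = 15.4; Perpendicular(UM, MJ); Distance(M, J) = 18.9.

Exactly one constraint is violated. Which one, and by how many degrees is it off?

Perpendicular(UM, MJ) — off by 8.00°.

G = (0.00, 0.00) ✓; GD at -151.4° ✓; |GD| = 28.40 ✓; ∠GDP = 108.5° ✓; |DP| = 28.70 ✓; ∠DPF = 123.0° ✓; |PF| = 19.10 ✓; ∠PFU = 42.20° ✓; |FU| = 13.50 ✓; ∠(FU, UM) = 90.00° ✓; |UM| = 15.40 ✓; ∠(UM, MJ) = 98.00° ✗; |MJ| = 18.90 ✓.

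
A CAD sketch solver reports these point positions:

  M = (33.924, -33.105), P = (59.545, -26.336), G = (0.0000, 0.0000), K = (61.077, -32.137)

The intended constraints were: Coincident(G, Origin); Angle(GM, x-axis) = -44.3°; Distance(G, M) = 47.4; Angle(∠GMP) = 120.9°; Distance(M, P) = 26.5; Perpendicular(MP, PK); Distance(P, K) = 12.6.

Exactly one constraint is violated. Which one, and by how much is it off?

Distance(P, K) = 12.6 — off by 6.60.

G = (0.00, 0.00) ✓; GM at -44.30° ✓; |GM| = 47.40 ✓; ∠GMP = 120.9° ✓; |MP| = 26.50 ✓; ∠(MP, PK) = 90.01° ✓; |PK| = 6.000 ✗.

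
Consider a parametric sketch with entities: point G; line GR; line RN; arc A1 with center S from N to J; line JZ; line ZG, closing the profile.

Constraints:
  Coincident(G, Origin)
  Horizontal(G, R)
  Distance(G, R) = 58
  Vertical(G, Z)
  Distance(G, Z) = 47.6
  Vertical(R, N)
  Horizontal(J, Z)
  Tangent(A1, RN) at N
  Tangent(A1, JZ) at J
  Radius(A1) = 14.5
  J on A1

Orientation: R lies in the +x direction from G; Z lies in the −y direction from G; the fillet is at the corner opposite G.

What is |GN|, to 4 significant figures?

66.78

G is at the origin; G and R share the same y with |GR| = 58.0 and R on the +x side, so R = (58.00, 0.000). GZ is vertical with |GZ| = 47.6 and Z on the −y side, so Z = (0.000, -47.60). The virtual corner opposite G is at (58.00, -47.60). The tangent condition forces SN to be normal to RN and A1 meets JZ tangentially, so SJ is at right angles to JZ, with radius 14.5, so the center S sits 14.5 in from both sides at S = (43.50, -33.10). That places the tangent points at N = (58.00, -33.10) on RN and J = (43.50, -47.60) on JZ. Then |GN| = |N − G| = 66.78.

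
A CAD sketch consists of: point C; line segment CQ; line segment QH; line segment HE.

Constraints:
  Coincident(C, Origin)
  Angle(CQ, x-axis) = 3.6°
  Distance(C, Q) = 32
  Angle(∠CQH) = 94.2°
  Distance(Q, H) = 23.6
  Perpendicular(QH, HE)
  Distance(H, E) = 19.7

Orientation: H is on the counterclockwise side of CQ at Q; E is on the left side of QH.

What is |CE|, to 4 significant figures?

28.67

C is at the origin; CQ runs at 3.6° with length 32.0, so Q = 32.0·(cos 3.6°, sin 3.6°) = (31.94, 2.009). ∠CQH = 94.2°, so QH runs at 3.6° + (180° − 94.2°) = 89.40° from the x-axis; with |QH| = 23.6, H = Q + 23.6·(cos 89.40°, sin 89.40°) = (32.18, 25.61). The perpendicularity gives HE at right angles to QH; with |HE| = 19.7 on the left of QH, E = H + 19.7·(-0.9999, 0.01047) = (12.49, 25.81). Then |CE| = |E − C| = 28.67.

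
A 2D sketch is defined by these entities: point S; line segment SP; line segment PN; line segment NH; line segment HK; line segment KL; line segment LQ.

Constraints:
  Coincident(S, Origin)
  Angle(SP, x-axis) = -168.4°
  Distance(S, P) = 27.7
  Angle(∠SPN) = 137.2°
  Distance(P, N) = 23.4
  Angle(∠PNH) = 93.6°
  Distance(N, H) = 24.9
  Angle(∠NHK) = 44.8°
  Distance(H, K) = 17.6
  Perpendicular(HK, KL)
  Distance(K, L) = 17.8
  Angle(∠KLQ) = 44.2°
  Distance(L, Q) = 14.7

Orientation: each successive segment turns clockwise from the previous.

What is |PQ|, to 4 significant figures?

28.31

S is at the origin; SP runs at -168.4° with length 27.7, so P = (-27.13, -5.570). ∠SPN = 137.2° gives PN at 148.8° from the x-axis; with |PN| = 23.4, N = (-47.15, 6.552). ∠PNH = 93.6° gives NH at 62.40° from the x-axis; with |NH| = 24.9, H = (-35.61, 28.62). ∠NHK = 44.8° gives HK at -72.80° from the x-axis; with |HK| = 17.6, K = (-30.41, 11.81). HK is perpendicular to KL, so KL runs at -162.8°; with |KL| = 17.8, L = (-47.41, 6.542). ∠KLQ = 44.2° gives LQ at 61.40° from the x-axis; with |LQ| = 14.7, Q = (-40.38, 19.45). Then |PQ| = |Q − P| = 28.31.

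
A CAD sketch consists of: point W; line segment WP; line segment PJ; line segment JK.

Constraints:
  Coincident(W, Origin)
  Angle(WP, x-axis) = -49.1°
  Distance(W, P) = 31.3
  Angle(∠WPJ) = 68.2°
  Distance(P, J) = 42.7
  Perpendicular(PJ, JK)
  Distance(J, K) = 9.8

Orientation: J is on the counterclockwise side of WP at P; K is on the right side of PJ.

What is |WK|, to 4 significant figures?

49.76

W is at the origin; WP runs at -49.1° with length 31.3, so P = 31.3·(cos -49.1°, sin -49.1°) = (20.49, -23.66). ∠WPJ = 68.2°, so PJ runs at -49.1° + (180° − 68.2°) = 62.70° from the x-axis; with |PJ| = 42.7, J = P + 42.7·(cos 62.70°, sin 62.70°) = (40.08, 14.29). PJ is perpendicular to JK; with |JK| = 9.8 on the right of PJ, K = J + 9.8·(0.8886, -0.4586) = (48.79, 9.791). Then |WK| = |K − W| = 49.76.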